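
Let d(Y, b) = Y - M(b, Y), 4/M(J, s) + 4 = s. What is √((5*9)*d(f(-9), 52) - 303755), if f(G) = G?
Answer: 10*I*√514007/13 ≈ 551.49*I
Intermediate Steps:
M(J, s) = 4/(-4 + s)
d(Y, b) = Y - 4/(-4 + Y)
√((5*9)*d(f(-9), 52) - 303755) = √((5*9)*((-4 - 9*(-4 - 9))/(-4 - 9)) - 303755) = √(45*((-4 - 9*(-13))/(-13)) - 303755) = √(45*(-(-4 + 117)/13) - 303755) = √(45*(-1/13*113) - 303755) = √(45*(-113/13) - 303755) = √(-5085/13 - 303755) = √(-3953900/13) = 10*I*√514007/13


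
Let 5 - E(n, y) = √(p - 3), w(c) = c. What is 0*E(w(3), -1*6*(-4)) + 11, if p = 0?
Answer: 11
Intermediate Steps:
E(n, y) = 5 - I*√3 (E(n, y) = 5 - √(0 - 3) = 5 - √(-3) = 5 - I*√3)
0*E(w(3), -1*6*(-4)) + 11 = 0*(5 - I*√3) + 11 = 0 + 11 = 11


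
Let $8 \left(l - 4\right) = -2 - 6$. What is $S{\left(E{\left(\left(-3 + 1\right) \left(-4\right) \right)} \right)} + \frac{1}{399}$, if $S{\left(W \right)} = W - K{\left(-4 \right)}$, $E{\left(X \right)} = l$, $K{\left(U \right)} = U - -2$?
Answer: $\frac{1996}{399} \approx 5.0025$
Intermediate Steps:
$K{\left(U \right)} = 2 + U$ ($K{\left(U \right)} = U + 2 = 2 + U$)
$l = 3$ ($l = 4 + \frac{-2 - 6}{8} = 4 + \frac{1}{8} \left(-8\right) = 4 - 1 = 3$)
$E{\left(X \right)} = 3$
$S{\left(W \right)} = 2 + W$ ($S{\left(W \right)} = W - \left(2 - 4\right) = W - -2 = W + 2 = 2 + W$)
$S{\left(E{\left(\left(-3 + 1\right) \left(-4\right) \right)} \right)} + \frac{1}{399} = \left(2 + 3\right) + \frac{1}{399} = 5 + \frac{1}{399} = \frac{1996}{399}$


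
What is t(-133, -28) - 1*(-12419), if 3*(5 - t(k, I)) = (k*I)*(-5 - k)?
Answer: -439400/3 ≈ -1.4647e+5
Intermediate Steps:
t(k, I) = 5 - I*k*(-5 - k)/3 (t(k, I) = 5 - k*I*(-5 - k)/3 = 5 - I*k*(-5 - k)/3)
t(-133, -28) - 1*(-12419) = (5 + (⅓)*(-28)*(-133)² + (5/3)*(-28)*(-133)) - 1*(-12419) = (5 + (⅓)*(-28)*17689 + 18620/3) + 12419 = (5 - 495292/3 + 18620/3) + 12419 = -476657/3 + 12419 = -439400/3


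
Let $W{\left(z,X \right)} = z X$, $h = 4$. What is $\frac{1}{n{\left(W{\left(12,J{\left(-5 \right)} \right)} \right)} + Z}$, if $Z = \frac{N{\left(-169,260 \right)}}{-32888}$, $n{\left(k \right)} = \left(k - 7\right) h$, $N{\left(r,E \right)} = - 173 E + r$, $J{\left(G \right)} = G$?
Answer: $- \frac{32888}{8768835} \approx -0.0037506$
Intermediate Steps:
$N{\left(r,E \right)} = r - 173 E$
$W{\left(z,X \right)} = X z$
$n{\left(k \right)} = -28 + 4 k$ ($n{\left(k \right)} = \left(k - 7\right) 4 = \left(-7 + k\right) 4 = -28 + 4 k$)
$Z = \frac{45149}{32888}$ ($Z = \frac{-169 - 44980}{-32888} = \left(-169 - 44980\right) \left(- \frac{1}{32888}\right) = \left(-45149\right) \left(- \frac{1}{32888}\right) = \frac{45149}{32888} \approx 1.3728$)
$\frac{1}{n{\left(W{\left(12,J{\left(-5 \right)} \right)} \right)} + Z} = \frac{1}{\left(-28 + 4 \left(\left(-5\right) 12\right)\right) + \frac{45149}{32888}} = \frac{1}{\left(-28 + 4 \left(-60\right)\right) + \frac{45149}{32888}} = \frac{1}{\left(-28 - 240\right) + \frac{45149}{32888}} = \frac{1}{-268 + \frac{45149}{32888}} = \frac{1}{- \frac{8768835}{32888}} = - \frac{32888}{8768835}$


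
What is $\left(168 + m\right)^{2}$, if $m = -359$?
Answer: $36481$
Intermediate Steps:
$\left(168 + m\right)^{2} = \left(168 - 359\right)^{2} = \left(-191\right)^{2} = 36481$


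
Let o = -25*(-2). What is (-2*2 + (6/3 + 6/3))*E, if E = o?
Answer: 0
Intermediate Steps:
o = 50
E = 50
(-2*2 + (6/3 + 6/3))*E = (-2*2 + (6/3 + 6/3))*50 = (-4 + (6*(⅓) + 6*(⅓)))*50 = (-4 + (2 + 2))*50 = (-4 + 4)*50 = 0*50 = 0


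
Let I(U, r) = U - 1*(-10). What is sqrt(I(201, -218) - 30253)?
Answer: 3*I*sqrt(3338) ≈ 173.33*I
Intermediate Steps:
I(U, r) = 10 + U (I(U, r) = U + 10 = 10 + U)
sqrt(I(201, -218) - 30253) = sqrt((10 + 201) - 30253) = sqrt(211 - 30253) = sqrt(-30042) = 3*I*sqrt(3338)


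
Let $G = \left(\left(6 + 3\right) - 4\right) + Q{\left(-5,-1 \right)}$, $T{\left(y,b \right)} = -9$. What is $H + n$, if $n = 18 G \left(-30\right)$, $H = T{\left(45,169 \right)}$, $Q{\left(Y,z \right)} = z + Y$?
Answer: $531$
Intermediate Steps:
$Q{\left(Y,z \right)} = Y + z$
$H = -9$
$G = -1$ ($G = \left(\left(6 + 3\right) - 4\right) - 6 = \left(9 - 4\right) - 6 = 5 - 6 = -1$)
$n = 540$ ($n = 18 \left(-1\right) \left(-30\right) = \left(-18\right) \left(-30\right) = 540$)
$H + n = -9 + 540 = 531$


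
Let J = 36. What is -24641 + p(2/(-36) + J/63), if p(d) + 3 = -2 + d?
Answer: -3105331/126 ≈ -24645.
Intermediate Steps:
p(d) = -5 + d (p(d) = -3 + (-2 + d) = -5 + d)
-24641 + p(2/(-36) + J/63) = -24641 + (-5 + (2/(-36) + 36/63)) = -24641 + (-5 + (2*(-1/36) + 36*(1/63))) = -24641 + (-5 + (-1/18 + 4/7)) = -24641 + (-5 + 65/126) = -24641 - 565/126 = -3105331/126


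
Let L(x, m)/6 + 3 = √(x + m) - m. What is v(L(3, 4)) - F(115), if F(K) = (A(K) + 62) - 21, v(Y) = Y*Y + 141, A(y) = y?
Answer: 2001 - 504*√7 ≈ 667.54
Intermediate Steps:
L(x, m) = -18 - 6*m + 6*√(m + x) (L(x, m) = -18 + 6*(√(x + m) - m) = -18 + 6*(√(m + x) - m) = -18 + (-6*m + 6*√(m + x)) = -18 - 6*m + 6*√(m + x))
v(Y) = 141 + Y² (v(Y) = Y² + 141 = 141 + Y²)
F(K) = 41 + K (F(K) = (K + 62) - 21 = (62 + K) - 21 = 41 + K)
v(L(3, 4)) - F(115) = (141 + (-18 - 6*4 + 6*√(4 + 3))²) - (41 + 115) = (141 + (-18 - 24 + 6*√7)²) - 1*156 = (141 + (-42 + 6*√7)²) - 156 = -15 + (-42 + 6*√7)²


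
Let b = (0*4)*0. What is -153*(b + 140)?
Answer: -21420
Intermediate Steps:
b = 0 (b = 0*0 = 0)
-153*(b + 140) = -153*(0 + 140) = -153*140 = -21420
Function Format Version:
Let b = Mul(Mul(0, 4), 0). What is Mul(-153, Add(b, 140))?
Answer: -21420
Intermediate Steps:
b = 0 (b = Mul(0, 0) = 0)
Mul(-153, Add(b, 140)) = Mul(-153, Add(0, 140)) = Mul(-153, 140) = -21420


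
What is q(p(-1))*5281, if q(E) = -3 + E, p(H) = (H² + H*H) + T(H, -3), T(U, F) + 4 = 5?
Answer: 0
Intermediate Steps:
T(U, F) = 1 (T(U, F) = -4 + 5 = 1)
p(H) = 1 + 2*H² (p(H) = (H² + H*H) + 1 = (H² + H²) + 1 = 2*H² + 1 = 1 + 2*H²)
q(p(-1))*5281 = (-3 + (1 + 2*(-1)²))*5281 = (-3 + (1 + 2*1))*5281 = (-3 + (1 + 2))*5281 = (-3 + 3)*5281 = 0*5281 = 0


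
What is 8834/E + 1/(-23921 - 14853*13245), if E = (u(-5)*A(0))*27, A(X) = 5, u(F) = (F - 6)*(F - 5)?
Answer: 151226780819/254213006850 ≈ 0.59488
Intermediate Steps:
u(F) = (-6 + F)*(-5 + F)
E = 14850 (E = ((30 + (-5)² - 11*(-5))*5)*27 = ((30 + 25 + 55)*5)*27 = (110*5)*27 = 550*27 = 14850)
8834/E + 1/(-23921 - 14853*13245) = 8834/14850 + 1/(-23921 - 14853*13245) = 8834*(1/14850) + (1/13245)/(-38774) = 4417/7425 - 1/38774*1/13245 = 4417/7425 - 1/513561630 = 151226780819/254213006850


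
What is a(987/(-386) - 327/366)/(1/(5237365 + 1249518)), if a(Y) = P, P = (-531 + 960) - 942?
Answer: -3327770979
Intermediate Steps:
P = -513 (P = 429 - 942 = -513)
a(Y) = -513
a(987/(-386) - 327/366)/(1/(5237365 + 1249518)) = -513/(1/(5237365 + 1249518)) = -513/(1/6486883) = -513/1/6486883 = -513*6486883 = -3327770979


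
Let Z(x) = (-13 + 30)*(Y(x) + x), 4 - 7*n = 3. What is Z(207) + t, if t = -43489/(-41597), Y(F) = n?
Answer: 1025670473/291179 ≈ 3522.5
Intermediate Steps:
n = ⅐ (n = 4/7 - ⅐*3 = 4/7 - 3/7 = ⅐ ≈ 0.14286)
Y(F) = ⅐
Z(x) = 17/7 + 17*x (Z(x) = (-13 + 30)*(⅐ + x) = 17*(⅐ + x) = 17/7 + 17*x)
t = 43489/41597 (t = -43489*(-1/41597) = 43489/41597 ≈ 1.0455)
Z(207) + t = (17/7 + 17*207) + 43489/41597 = (17/7 + 3519) + 43489/41597 = 24650/7 + 43489/41597 = 1025670473/291179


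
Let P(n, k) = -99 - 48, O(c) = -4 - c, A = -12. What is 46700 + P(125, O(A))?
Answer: 46553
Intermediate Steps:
P(n, k) = -147
46700 + P(125, O(A)) = 46700 - 147 = 46553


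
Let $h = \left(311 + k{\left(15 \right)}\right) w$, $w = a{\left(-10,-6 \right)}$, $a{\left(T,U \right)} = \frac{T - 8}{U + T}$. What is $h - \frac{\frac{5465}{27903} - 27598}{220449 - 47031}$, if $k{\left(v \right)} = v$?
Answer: $\frac{3550860403067}{9677764908} \approx 366.91$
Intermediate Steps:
$a{\left(T,U \right)} = \frac{-8 + T}{T + U}$
$w = \frac{9}{8}$ ($w = \frac{-8 - 10}{-10 - 6} = \frac{1}{-16} \left(-18\right) = \left(- \frac{1}{16}\right) \left(-18\right) = \frac{9}{8} \approx 1.125$)
$h = \frac{1467}{4}$ ($h = \left(311 + 15\right) \frac{9}{8} = 326 \cdot \frac{9}{8} = \frac{1467}{4} \approx 366.75$)
$h - \frac{\frac{5465}{27903} - 27598}{220449 - 47031} = \frac{1467}{4} - \frac{\frac{5465}{27903} - 27598}{220449 - 47031} = \frac{1467}{4} - \frac{5465 \cdot \frac{1}{27903} - 27598}{173418} = \frac{1467}{4} - \left(\frac{5465}{27903} - 27598\right) \frac{1}{173418} = \frac{1467}{4} - \left(- \frac{770061529}{27903}\right) \frac{1}{173418} = \frac{1467}{4} - - \frac{770061529}{4838882454} = \frac{1467}{4} + \frac{770061529}{4838882454} = \frac{3550860403067}{9677764908}$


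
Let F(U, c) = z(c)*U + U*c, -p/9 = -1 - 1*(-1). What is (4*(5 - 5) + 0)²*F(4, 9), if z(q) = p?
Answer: 0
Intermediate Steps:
p = 0 (p = -9*(-1 - 1*(-1)) = -9*(-1 + 1) = -9*0 = 0)
z(q) = 0
F(U, c) = U*c (F(U, c) = 0*U + U*c = 0 + U*c = U*c)
(4*(5 - 5) + 0)²*F(4, 9) = (4*(5 - 5) + 0)²*(4*9) = (4*0 + 0)²*36 = (0 + 0)²*36 = 0²*36 = 0*36 = 0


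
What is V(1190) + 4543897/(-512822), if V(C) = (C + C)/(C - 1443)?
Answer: -2370122301/129743966 ≈ -18.268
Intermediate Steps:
V(C) = 2*C/(-1443 + C) (V(C) = (2*C)/(-1443 + C) = 2*C/(-1443 + C))
V(1190) + 4543897/(-512822) = 2*1190/(-1443 + 1190) + 4543897/(-512822) = 2*1190/(-253) + 4543897*(-1/512822) = 2*1190*(-1/253) - 4543897/512822 = -2380/253 - 4543897/512822 = -2370122301/129743966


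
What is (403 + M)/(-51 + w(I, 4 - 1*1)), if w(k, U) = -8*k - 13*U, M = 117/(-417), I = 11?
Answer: -27989/12371 ≈ -2.2625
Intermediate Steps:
M = -39/139 (M = 117*(-1/417) = -39/139 ≈ -0.28058)
w(k, U) = -13*U - 8*k
(403 + M)/(-51 + w(I, 4 - 1*1)) = (403 - 39/139)/(-51 + (-13*(4 - 1*1) - 8*11)) = (55978/139)/(-51 + (-13*(4 - 1) - 88)) = (55978/139)/(-51 + (-13*3 - 88)) = (55978/139)/(-51 + (-39 - 88)) = (55978/139)/(-51 - 127) = (55978/139)/(-178) = -1/178*55978/139 = -27989/12371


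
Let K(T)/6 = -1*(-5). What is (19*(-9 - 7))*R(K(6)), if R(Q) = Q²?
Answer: -273600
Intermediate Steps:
K(T) = 30 (K(T) = 6*(-1*(-5)) = 6*5 = 30)
(19*(-9 - 7))*R(K(6)) = (19*(-9 - 7))*30² = (19*(-16))*900 = -304*900 = -273600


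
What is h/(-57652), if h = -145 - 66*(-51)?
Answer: -3221/57652 ≈ -0.055870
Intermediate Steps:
h = 3221 (h = -145 + 3366 = 3221)
h/(-57652) = 3221/(-57652) = 3221*(-1/57652) = -3221/57652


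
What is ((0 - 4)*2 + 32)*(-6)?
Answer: -144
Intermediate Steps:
((0 - 4)*2 + 32)*(-6) = (-4*2 + 32)*(-6) = (-8 + 32)*(-6) = 24*(-6) = -144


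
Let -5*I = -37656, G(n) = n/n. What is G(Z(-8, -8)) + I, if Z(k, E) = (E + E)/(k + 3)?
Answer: 37661/5 ≈ 7532.2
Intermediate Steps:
Z(k, E) = 2*E/(3 + k) (Z(k, E) = (2*E)/(3 + k) = 2*E/(3 + k))
G(n) = 1
I = 37656/5 (I = -⅕*(-37656) = 37656/5 ≈ 7531.2)
G(Z(-8, -8)) + I = 1 + 37656/5 = 37661/5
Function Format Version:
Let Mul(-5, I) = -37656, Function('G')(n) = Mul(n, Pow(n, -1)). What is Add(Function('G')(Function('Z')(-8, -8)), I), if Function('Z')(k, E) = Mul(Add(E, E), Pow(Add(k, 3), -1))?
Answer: Rational(37661, 5) ≈ 7532.2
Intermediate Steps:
Function('Z')(k, E) = Mul(2, E, Pow(Add(3, k), -1)) (Function('Z')(k, E) = Mul(Mul(2, E), Pow(Add(3, k), -1)) = Mul(2, E, Pow(Add(3, k), -1)))
Function('G')(n) = 1
I = Rational(37656, 5) (I = Mul(Rational(-1, 5), -37656) = Rational(37656, 5) ≈ 7531.2)
Add(Function('G')(Function('Z')(-8, -8)), I) = Add(1, Rational(37656, 5)) = Rational(37661, 5)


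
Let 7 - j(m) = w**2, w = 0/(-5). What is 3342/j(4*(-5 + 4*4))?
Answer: 3342/7 ≈ 477.43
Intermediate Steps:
w = 0 (w = 0*(-1/5) = 0)
j(m) = 7 (j(m) = 7 - 1*0**2 = 7 - 1*0 = 7 + 0 = 7)
3342/j(4*(-5 + 4*4)) = 3342/7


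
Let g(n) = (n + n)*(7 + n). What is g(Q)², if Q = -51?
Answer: 20142144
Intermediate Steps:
g(n) = 2*n*(7 + n) (g(n) = (2*n)*(7 + n) = 2*n*(7 + n))
g(Q)² = (2*(-51)*(7 - 51))² = (2*(-51)*(-44))² = 4488² = 20142144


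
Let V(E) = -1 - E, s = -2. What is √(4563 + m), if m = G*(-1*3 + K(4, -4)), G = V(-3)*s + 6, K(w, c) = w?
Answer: √4565 ≈ 67.565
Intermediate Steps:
G = 2 (G = (-1 - 1*(-3))*(-2) + 6 = (-1 + 3)*(-2) + 6 = 2*(-2) + 6 = -4 + 6 = 2)
m = 2 (m = 2*(-1*3 + 4) = 2*(-3 + 4) = 2*1 = 2)
√(4563 + m) = √(4563 + 2) = √4565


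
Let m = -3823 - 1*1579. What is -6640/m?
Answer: 3320/2701 ≈ 1.2292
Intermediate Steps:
m = -5402 (m = -3823 - 1579 = -5402)
-6640/m = -6640/(-5402) = -6640*(-1/5402) = 3320/2701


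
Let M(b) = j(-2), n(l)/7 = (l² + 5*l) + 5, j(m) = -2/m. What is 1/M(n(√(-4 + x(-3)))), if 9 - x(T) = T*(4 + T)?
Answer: 1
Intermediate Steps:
x(T) = 9 - T*(4 + T)
n(l) = 35 + 7*l² + 35*l (n(l) = 7*((l² + 5*l) + 5) = 7*(5 + l² + 5*l) = 35 + 7*l² + 35*l)
M(b) = 1 (M(b) = -2/(-2) = -2*(-½) = 1)
1/M(n(√(-4 + x(-3)))) = 1/1 = 1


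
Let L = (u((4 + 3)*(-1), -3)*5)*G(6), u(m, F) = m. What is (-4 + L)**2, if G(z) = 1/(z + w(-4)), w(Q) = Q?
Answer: 1849/4 ≈ 462.25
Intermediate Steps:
G(z) = 1/(-4 + z) (G(z) = 1/(z - 4) = 1/(-4 + z))
L = -35/2 (L = (((4 + 3)*(-1))*5)/(-4 + 6) = ((7*(-1))*5)/2 = -7*5*(1/2) = -35*1/2 = -35/2 ≈ -17.500)
(-4 + L)**2 = (-4 - 35/2)**2 = (-43/2)**2 = 1849/4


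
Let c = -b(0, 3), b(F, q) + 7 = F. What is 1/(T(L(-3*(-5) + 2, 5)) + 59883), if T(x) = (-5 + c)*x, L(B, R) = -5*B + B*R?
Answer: 1/59883 ≈ 1.6699e-5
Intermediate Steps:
b(F, q) = -7 + F
c = 7 (c = -(-7 + 0) = -1*(-7) = 7)
T(x) = 2*x (T(x) = (-5 + 7)*x = 2*x)
1/(T(L(-3*(-5) + 2, 5)) + 59883) = 1/(2*((-3*(-5) + 2)*(-5 + 5)) + 59883) = 1/(2*((15 + 2)*0) + 59883) = 1/(2*(17*0) + 59883) = 1/(2*0 + 59883) = 1/(0 + 59883) = 1/59883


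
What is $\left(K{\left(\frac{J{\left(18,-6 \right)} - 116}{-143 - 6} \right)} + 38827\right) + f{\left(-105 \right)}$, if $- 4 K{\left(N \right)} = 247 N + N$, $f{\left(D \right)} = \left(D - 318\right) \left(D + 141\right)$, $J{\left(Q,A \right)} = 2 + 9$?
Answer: $\frac{3509741}{149} \approx 23555.0$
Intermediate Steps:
$J{\left(Q,A \right)} = 11$
$f{\left(D \right)} = \left(-318 + D\right) \left(141 + D\right)$
$K{\left(N \right)} = - 62 N$ ($K{\left(N \right)} = - \frac{247 N + N}{4} = - \frac{248 N}{4} = - 62 N$)
$\left(K{\left(\frac{J{\left(18,-6 \right)} - 116}{-143 - 6} \right)} + 38827\right) + f{\left(-105 \right)} = \left(- 62 \frac{11 - 116}{-143 - 6} + 38827\right) - \left(26253 - 11025\right) = \left(- 62 \left(- \frac{105}{-149}\right) + 38827\right) + \left(-44838 + 11025 + 18585\right) = \left(- 62 \left(\left(-105\right) \left(- \frac{1}{149}\right)\right) + 38827\right) - 15228 = \left(\left(-62\right) \frac{105}{149} + 38827\right) - 15228 = \left(- \frac{6510}{149} + 38827\right) - 15228 = \frac{5778713}{149} - 15228 = \frac{3509741}{149}$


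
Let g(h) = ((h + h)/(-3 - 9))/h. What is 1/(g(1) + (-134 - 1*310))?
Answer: -6/2665 ≈ -0.0022514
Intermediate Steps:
g(h) = -⅙ (g(h) = ((2*h)/(-12))/h = ((2*h)*(-1/12))/h = (-h/6)/h = -⅙)
1/(g(1) + (-134 - 1*310)) = 1/(-⅙ + (-134 - 1*310)) = 1/(-⅙ + (-134 - 310)) = 1/(-⅙ - 444) = 1/(-2665/6) = -6/2665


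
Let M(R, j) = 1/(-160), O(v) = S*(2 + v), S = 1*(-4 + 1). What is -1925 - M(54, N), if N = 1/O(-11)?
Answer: -307999/160 ≈ -1925.0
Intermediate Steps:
S = -3 (S = 1*(-3) = -3)
O(v) = -6 - 3*v (O(v) = -3*(2 + v) = -6 - 3*v)
N = 1/27 (N = 1/(-6 - 3*(-11)) = 1/(-6 + 33) = 1/27 ≈ 0.037037)
M(R, j) = -1/160
-1925 - M(54, N) = -1925 - 1*(-1/160) = -1925 + 1/160 = -307999/160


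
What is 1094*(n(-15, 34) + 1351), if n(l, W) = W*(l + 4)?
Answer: 1068838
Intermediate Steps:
n(l, W) = W*(4 + l)
1094*(n(-15, 34) + 1351) = 1094*(34*(4 - 15) + 1351) = 1094*(34*(-11) + 1351) = 1094*(-374 + 1351) = 1094*977 = 1068838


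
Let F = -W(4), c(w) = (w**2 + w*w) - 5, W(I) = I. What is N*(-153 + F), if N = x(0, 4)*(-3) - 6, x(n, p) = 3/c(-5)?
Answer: 4867/5 ≈ 973.40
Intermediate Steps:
c(w) = -5 + 2*w**2 (c(w) = (w**2 + w**2) - 5 = 2*w**2 - 5 = -5 + 2*w**2)
F = -4 (F = -1*4 = -4)
x(n, p) = 1/15 (x(n, p) = 3/(-5 + 2*(-5)**2) = 3/(-5 + 2*25) = 3/(-5 + 50) = 3/45 = 3*(1/45) = 1/15)
N = -31/5 (N = (1/15)*(-3) - 6 = -1/5 - 6 = -31/5 ≈ -6.2000)
N*(-153 + F) = -31*(-153 - 4)/5 = -31/5*(-157) = 4867/5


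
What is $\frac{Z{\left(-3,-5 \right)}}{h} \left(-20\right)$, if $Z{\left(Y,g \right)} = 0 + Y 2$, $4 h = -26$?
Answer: $- \frac{240}{13} \approx -18.462$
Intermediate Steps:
$h = - \frac{13}{2}$ ($h = \frac{1}{4} \left(-26\right) = - \frac{13}{2} \approx -6.5$)
$Z{\left(Y,g \right)} = 2 Y$ ($Z{\left(Y,g \right)} = 0 + 2 Y = 2 Y$)
$\frac{Z{\left(-3,-5 \right)}}{h} \left(-20\right) = \frac{2 \left(-3\right)}{- \frac{13}{2}} \left(-20\right) = \left(-6\right) \left(- \frac{2}{13}\right) \left(-20\right) = \frac{12}{13} \left(-20\right) = - \frac{240}{13}$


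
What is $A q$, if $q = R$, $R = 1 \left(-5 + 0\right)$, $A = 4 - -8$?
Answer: $-60$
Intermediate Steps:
$A = 12$ ($A = 4 + 8 = 12$)
$R = -5$ ($R = 1 \left(-5\right) = -5$)
$q = -5$
$A q = 12 \left(-5\right) = -60$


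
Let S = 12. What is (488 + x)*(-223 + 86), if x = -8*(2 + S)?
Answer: -51512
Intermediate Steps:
x = -112 (x = -8*(2 + 12) = -8*14 = -112)
(488 + x)*(-223 + 86) = (488 - 112)*(-223 + 86) = 376*(-137) = -51512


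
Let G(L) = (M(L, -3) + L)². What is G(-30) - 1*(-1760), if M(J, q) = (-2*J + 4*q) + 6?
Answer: 2336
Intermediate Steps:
M(J, q) = 6 - 2*J + 4*q
G(L) = (-6 - L)² (G(L) = ((6 - 2*L + 4*(-3)) + L)² = ((6 - 2*L - 12) + L)² = ((-6 - 2*L) + L)² = (-6 - L)²)
G(-30) - 1*(-1760) = (6 - 30)² - 1*(-1760) = (-24)² + 1760 = 576 + 1760 = 2336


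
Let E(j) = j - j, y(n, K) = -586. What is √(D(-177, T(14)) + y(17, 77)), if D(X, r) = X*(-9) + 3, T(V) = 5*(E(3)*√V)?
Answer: √1010 ≈ 31.780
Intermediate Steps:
E(j) = 0
T(V) = 0 (T(V) = 5*(0*√V) = 5*0 = 0)
D(X, r) = 3 - 9*X (D(X, r) = -9*X + 3 = 3 - 9*X)
√(D(-177, T(14)) + y(17, 77)) = √((3 - 9*(-177)) - 586) = √((3 + 1593) - 586) = √(1596 - 586) = √1010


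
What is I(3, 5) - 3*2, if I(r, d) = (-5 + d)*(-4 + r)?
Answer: -6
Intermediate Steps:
I(3, 5) - 3*2 = (20 - 5*3 - 4*5 + 5*3) - 3*2 = (20 - 15 - 20 + 15) - 6 = 0 - 6 = -6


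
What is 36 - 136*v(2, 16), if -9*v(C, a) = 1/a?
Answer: 665/18 ≈ 36.944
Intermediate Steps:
v(C, a) = -1/(9*a)
36 - 136*v(2, 16) = 36 - (-136)/(9*16) = 36 - 136*(-1/144) = 36 + 17/18 = 665/18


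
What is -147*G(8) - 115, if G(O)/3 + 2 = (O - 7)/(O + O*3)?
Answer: 24103/32 ≈ 753.22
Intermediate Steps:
G(O) = -6 + 3*(-7 + O)/(4*O) (G(O) = -6 + 3*((O - 7)/(O + O*3)) = -6 + 3*((-7 + O)/(O + 3*O)) = -6 + 3*((-7 + O)/((4*O))) = -6 + 3*((-7 + O)*(1/(4*O))) = -6 + 3*((-7 + O)/(4*O)) = -6 + 3*(-7 + O)/(4*O))
-147*G(8) - 115 = -3087*(-1 - 1*8)/(4*8) - 115 = -3087*(-1 - 8)/(4*8) - 115 = -3087*(-9)/(4*8) - 115 = -147*(-189/32) - 115 = 27783/32 - 115 = 24103/32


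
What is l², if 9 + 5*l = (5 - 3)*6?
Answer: 9/25 ≈ 0.36000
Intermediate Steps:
l = ⅗ (l = -9/5 + ((5 - 3)*6)/5 = -9/5 + (2*6)/5 = -9/5 + (⅕)*12 = -9/5 + 12/5 = ⅗ ≈ 0.60000)
l² = (⅗)² = 9/25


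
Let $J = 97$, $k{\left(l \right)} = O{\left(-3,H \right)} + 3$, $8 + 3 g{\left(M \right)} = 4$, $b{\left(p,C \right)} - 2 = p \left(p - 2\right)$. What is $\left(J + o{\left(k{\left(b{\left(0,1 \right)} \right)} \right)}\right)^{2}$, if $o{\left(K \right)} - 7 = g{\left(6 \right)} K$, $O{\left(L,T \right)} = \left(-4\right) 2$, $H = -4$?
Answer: $\frac{110224}{9} \approx 12247.0$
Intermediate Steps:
$b{\left(p,C \right)} = 2 + p \left(-2 + p\right)$ ($b{\left(p,C \right)} = 2 + p \left(p - 2\right) = 2 + p \left(-2 + p\right)$)
$O{\left(L,T \right)} = -8$
$g{\left(M \right)} = - \frac{4}{3}$ ($g{\left(M \right)} = - \frac{8}{3} + \frac{1}{3} \cdot 4 = - \frac{8}{3} + \frac{4}{3} = - \frac{4}{3}$)
$k{\left(l \right)} = -5$ ($k{\left(l \right)} = -8 + 3 = -5$)
$o{\left(K \right)} = 7 - \frac{4 K}{3}$
$\left(J + o{\left(k{\left(b{\left(0,1 \right)} \right)} \right)}\right)^{2} = \left(97 + \left(7 - - \frac{20}{3}\right)\right)^{2} = \left(97 + \left(7 + \frac{20}{3}\right)\right)^{2} = \left(97 + \frac{41}{3}\right)^{2} = \left(\frac{332}{3}\right)^{2} = \frac{110224}{9}$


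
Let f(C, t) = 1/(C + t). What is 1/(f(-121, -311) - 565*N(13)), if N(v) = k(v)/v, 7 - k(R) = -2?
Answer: -5616/2196733 ≈ -0.0025565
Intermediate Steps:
k(R) = 9 (k(R) = 7 - 1*(-2) = 7 + 2 = 9)
N(v) = 9/v
1/(f(-121, -311) - 565*N(13)) = 1/(1/(-121 - 311) - 5085/13) = 1/(1/(-432) - 5085/13) = 1/(-1/432 - 565*9/13) = 1/(-1/432 - 5085/13) = 1/(-2196733/5616) = -5616/2196733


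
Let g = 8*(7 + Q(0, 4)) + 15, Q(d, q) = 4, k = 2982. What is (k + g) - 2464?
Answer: 621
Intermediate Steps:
g = 103 (g = 8*(7 + 4) + 15 = 8*11 + 15 = 88 + 15 = 103)
(k + g) - 2464 = (2982 + 103) - 2464 = 3085 - 2464 = 621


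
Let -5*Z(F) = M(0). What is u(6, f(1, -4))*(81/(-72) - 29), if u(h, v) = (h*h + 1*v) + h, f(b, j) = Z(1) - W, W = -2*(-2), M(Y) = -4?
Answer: -23377/20 ≈ -1168.8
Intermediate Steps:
Z(F) = ⅘ (Z(F) = -⅕*(-4) = ⅘)
W = 4
f(b, j) = -16/5 (f(b, j) = ⅘ - 1*4 = ⅘ - 4 = -16/5)
u(h, v) = h + v + h² (u(h, v) = (h² + v) + h = (v + h²) + h = h + v + h²)
u(6, f(1, -4))*(81/(-72) - 29) = (6 - 16/5 + 6²)*(81/(-72) - 29) = (6 - 16/5 + 36)*(81*(-1/72) - 29) = 194*(-9/8 - 29)/5 = (194/5)*(-241/8) = -23377/20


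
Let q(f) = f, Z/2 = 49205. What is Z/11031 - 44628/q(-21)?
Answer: 164786026/77217 ≈ 2134.1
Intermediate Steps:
Z = 98410 (Z = 2*49205 = 98410)
Z/11031 - 44628/q(-21) = 98410/11031 - 44628/(-21) = 98410*(1/11031) - 44628*(-1/21) = 98410/11031 + 14876/7 = 164786026/77217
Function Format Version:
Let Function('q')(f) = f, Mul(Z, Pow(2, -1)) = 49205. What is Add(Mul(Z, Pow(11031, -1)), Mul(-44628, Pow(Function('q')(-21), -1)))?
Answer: Rational(164786026, 77217) ≈ 2134.1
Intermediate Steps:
Z = 98410 (Z = Mul(2, 49205) = 98410)
Add(Mul(Z, Pow(11031, -1)), Mul(-44628, Pow(Function('q')(-21), -1))) = Add(Mul(98410, Pow(11031, -1)), Mul(-44628, Pow(-21, -1))) = Add(Mul(98410, Rational(1, 11031)), Mul(-44628, Rational(-1, 21))) = Add(Rational(98410, 11031), Rational(14876, 7)) = Rational(164786026, 77217)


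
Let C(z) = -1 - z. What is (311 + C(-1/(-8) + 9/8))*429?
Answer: 529815/4 ≈ 1.3245e+5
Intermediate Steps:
(311 + C(-1/(-8) + 9/8))*429 = (311 + (-1 - (-1/(-8) + 9/8)))*429 = (311 + (-1 - (-1*(-⅛) + 9*(⅛))))*429 = (311 + (-1 - (⅛ + 9/8)))*429 = (311 + (-1 - 1*5/4))*429 = (311 + (-1 - 5/4))*429 = (311 - 9/4)*429 = (1235/4)*429 = 529815/4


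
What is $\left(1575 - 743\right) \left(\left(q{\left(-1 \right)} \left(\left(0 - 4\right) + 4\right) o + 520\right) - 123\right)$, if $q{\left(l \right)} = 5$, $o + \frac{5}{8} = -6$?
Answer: $330304$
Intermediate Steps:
$o = - \frac{53}{8}$ ($o = - \frac{5}{8} - 6 = - \frac{53}{8} \approx -6.625$)
$\left(1575 - 743\right) \left(\left(q{\left(-1 \right)} \left(\left(0 - 4\right) + 4\right) o + 520\right) - 123\right) = \left(1575 - 743\right) \left(\left(5 \left(\left(0 - 4\right) + 4\right) \left(- \frac{53}{8}\right) + 520\right) - 123\right) = 832 \left(\left(5 \left(-4 + 4\right) \left(- \frac{53}{8}\right) + 520\right) - 123\right) = 832 \left(\left(5 \cdot 0 \left(- \frac{53}{8}\right) + 520\right) - 123\right) = 832 \left(\left(0 \left(- \frac{53}{8}\right) + 520\right) - 123\right) = 832 \left(\left(0 + 520\right) - 123\right) = 832 \left(520 - 123\right) = 832 \cdot 397 = 330304$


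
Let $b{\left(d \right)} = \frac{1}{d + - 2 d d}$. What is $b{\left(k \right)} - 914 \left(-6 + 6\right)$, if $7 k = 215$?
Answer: $- \frac{49}{90945} \approx -0.00053879$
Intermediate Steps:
$k = \frac{215}{7}$ ($k = \frac{1}{7} \cdot 215 = \frac{215}{7} \approx 30.714$)
$b{\left(d \right)} = \frac{1}{d - 2 d^{2}}$
$b{\left(k \right)} - 914 \left(-6 + 6\right) = - \frac{1}{\frac{215}{7} \left(-1 + 2 \cdot \frac{215}{7}\right)} - 914 \left(-6 + 6\right) = \left(-1\right) \frac{7}{215} \frac{1}{-1 + \frac{430}{7}} - 914 \cdot 0 = \left(-1\right) \frac{7}{215} \frac{1}{\frac{423}{7}} - 0 = \left(-1\right) \frac{7}{215} \cdot \frac{7}{423} + 0 = - \frac{49}{90945} + 0 = - \frac{49}{90945}$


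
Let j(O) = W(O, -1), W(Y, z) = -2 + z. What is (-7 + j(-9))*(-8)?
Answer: 80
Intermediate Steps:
j(O) = -3 (j(O) = -2 - 1 = -3)
(-7 + j(-9))*(-8) = (-7 - 3)*(-8) = -10*(-8) = 80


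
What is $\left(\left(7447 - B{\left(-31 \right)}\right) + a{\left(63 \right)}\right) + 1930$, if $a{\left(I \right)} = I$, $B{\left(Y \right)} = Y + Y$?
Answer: $9502$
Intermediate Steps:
$B{\left(Y \right)} = 2 Y$
$\left(\left(7447 - B{\left(-31 \right)}\right) + a{\left(63 \right)}\right) + 1930 = \left(\left(7447 - 2 \left(-31\right)\right) + 63\right) + 1930 = \left(\left(7447 - -62\right) + 63\right) + 1930 = \left(\left(7447 + 62\right) + 63\right) + 1930 = \left(7509 + 63\right) + 1930 = 7572 + 1930 = 9502$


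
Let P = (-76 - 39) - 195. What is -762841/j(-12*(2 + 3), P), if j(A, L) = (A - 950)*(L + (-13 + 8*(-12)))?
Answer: -762841/423190 ≈ -1.8026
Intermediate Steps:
P = -310 (P = -115 - 195 = -310)
j(A, L) = (-950 + A)*(-109 + L) (j(A, L) = (-950 + A)*(L + (-13 - 96)) = (-950 + A)*(L - 109) = (-950 + A)*(-109 + L))
-762841/j(-12*(2 + 3), P) = -762841/(103550 - 950*(-310) - (-1308)*(2 + 3) - 12*(2 + 3)*(-310)) = -762841/(103550 + 294500 - (-1308)*5 - 12*5*(-310)) = -762841/(103550 + 294500 - 109*(-60) - 60*(-310)) = -762841/(103550 + 294500 + 6540 + 18600) = -762841/423190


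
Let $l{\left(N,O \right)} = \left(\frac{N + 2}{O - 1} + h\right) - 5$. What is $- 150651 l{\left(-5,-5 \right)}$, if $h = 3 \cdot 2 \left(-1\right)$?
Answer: $\frac{3163671}{2} \approx 1.5818 \cdot 10^{6}$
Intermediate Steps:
$h = -6$ ($h = 6 \left(-1\right) = -6$)
$l{\left(N,O \right)} = -11 + \frac{2 + N}{-1 + O}$ ($l{\left(N,O \right)} = \left(\frac{N + 2}{O - 1} - 6\right) - 5 = \left(\frac{2 + N}{-1 + O} - 6\right) - 5 = \left(-6 + \frac{2 + N}{-1 + O}\right) - 5 = -11 + \frac{2 + N}{-1 + O}$)
$- 150651 l{\left(-5,-5 \right)} = - 150651 \frac{13 - 5 - -55}{-1 - 5} = - 150651 \frac{13 - 5 + 55}{-6} = - 150651 \left(\left(- \frac{1}{6}\right) 63\right) = \left(-150651\right) \left(- \frac{21}{2}\right) = \frac{3163671}{2}$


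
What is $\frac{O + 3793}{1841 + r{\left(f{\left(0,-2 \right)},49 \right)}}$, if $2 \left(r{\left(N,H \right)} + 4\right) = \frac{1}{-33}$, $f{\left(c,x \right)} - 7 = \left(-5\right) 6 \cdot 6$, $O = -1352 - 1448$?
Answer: $\frac{65538}{121241} \approx 0.54056$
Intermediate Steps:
$O = -2800$
$f{\left(c,x \right)} = -173$ ($f{\left(c,x \right)} = 7 + \left(-5\right) 6 \cdot 6 = 7 - 180 = -173$)
$r{\left(N,H \right)} = - \frac{265}{66}$ ($r{\left(N,H \right)} = -4 + \frac{1}{2 \left(-33\right)} = -4 + \frac{1}{2} \left(- \frac{1}{33}\right) = -4 - \frac{1}{66} = - \frac{265}{66}$)
$\frac{O + 3793}{1841 + r{\left(f{\left(0,-2 \right)},49 \right)}} = \frac{-2800 + 3793}{1841 - \frac{265}{66}} = \frac{993}{\frac{121241}{66}} = 993 \cdot \frac{66}{121241} = \frac{65538}{121241}$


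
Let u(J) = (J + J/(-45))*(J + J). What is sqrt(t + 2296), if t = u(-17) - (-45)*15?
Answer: sqrt(795635)/15 ≈ 59.466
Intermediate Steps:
u(J) = 88*J**2/45 (u(J) = (J + J*(-1/45))*(2*J) = (J - J/45)*(2*J) = (44*J/45)*(2*J) = 88*J**2/45)
t = 55807/45 (t = (88/45)*(-17)**2 - (-45)*15 = (88/45)*289 - 1*(-675) = 25432/45 + 675 = 55807/45 ≈ 1240.2)
sqrt(t + 2296) = sqrt(55807/45 + 2296) = sqrt(159127/45) = sqrt(795635)/15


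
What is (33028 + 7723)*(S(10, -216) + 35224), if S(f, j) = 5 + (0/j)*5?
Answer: 1435616979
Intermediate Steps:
S(f, j) = 5 (S(f, j) = 5 + 0*5 = 5 + 0 = 5)
(33028 + 7723)*(S(10, -216) + 35224) = (33028 + 7723)*(5 + 35224) = 40751*35229 = 1435616979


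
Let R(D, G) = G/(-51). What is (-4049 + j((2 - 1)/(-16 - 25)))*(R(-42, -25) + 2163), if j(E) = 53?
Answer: -146970216/17 ≈ -8.6453e+6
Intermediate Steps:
R(D, G) = -G/51 (R(D, G) = G*(-1/51) = -G/51)
(-4049 + j((2 - 1)/(-16 - 25)))*(R(-42, -25) + 2163) = (-4049 + 53)*(-1/51*(-25) + 2163) = -3996*(25/51 + 2163) = -3996*110338/51 = -146970216/17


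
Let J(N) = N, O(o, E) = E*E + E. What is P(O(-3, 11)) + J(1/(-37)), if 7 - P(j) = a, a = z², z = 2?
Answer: 110/37 ≈ 2.9730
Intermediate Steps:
a = 4 (a = 2² = 4)
O(o, E) = E + E² (O(o, E) = E² + E = E + E²)
P(j) = 3 (P(j) = 7 - 1*4 = 7 - 4 = 3)
P(O(-3, 11)) + J(1/(-37)) = 3 + 1/(-37) = 3 - 1/37 = 110/37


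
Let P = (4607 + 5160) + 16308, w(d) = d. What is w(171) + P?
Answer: 26246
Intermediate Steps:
P = 26075 (P = 9767 + 16308 = 26075)
w(171) + P = 171 + 26075 = 26246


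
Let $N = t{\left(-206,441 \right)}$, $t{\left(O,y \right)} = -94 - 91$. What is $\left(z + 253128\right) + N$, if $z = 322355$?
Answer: $575298$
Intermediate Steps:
$t{\left(O,y \right)} = -185$ ($t{\left(O,y \right)} = -94 - 91 = -185$)
$N = -185$
$\left(z + 253128\right) + N = \left(322355 + 253128\right) - 185 = 575483 - 185 = 575298$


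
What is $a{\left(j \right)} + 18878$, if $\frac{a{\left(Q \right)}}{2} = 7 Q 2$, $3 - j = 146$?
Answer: $14874$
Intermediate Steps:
$j = -143$ ($j = 3 - 146 = -143$)
$a{\left(Q \right)} = 28 Q$ ($a{\left(Q \right)} = 2 \cdot 7 Q 2 = 2 \cdot 14 Q = 28 Q$)
$a{\left(j \right)} + 18878 = 28 \left(-143\right) + 18878 = -4004 + 18878 = 14874$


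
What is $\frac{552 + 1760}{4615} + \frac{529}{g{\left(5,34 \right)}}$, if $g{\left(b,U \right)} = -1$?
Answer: $- \frac{2439023}{4615} \approx -528.5$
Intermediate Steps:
$\frac{552 + 1760}{4615} + \frac{529}{g{\left(5,34 \right)}} = \frac{552 + 1760}{4615} + \frac{529}{-1} = 2312 \cdot \frac{1}{4615} + 529 \left(-1\right) = \frac{2312}{4615} - 529 = - \frac{2439023}{4615}$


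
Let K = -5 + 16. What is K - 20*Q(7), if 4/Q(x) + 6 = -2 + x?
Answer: 91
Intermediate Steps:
K = 11
Q(x) = 4/(-8 + x) (Q(x) = 4/(-6 + (-2 + x)) = 4/(-8 + x))
K - 20*Q(7) = 11 - 80/(-8 + 7) = 11 - 80/(-1) = 11 - 80*(-1) = 11 - 20*(-4) = 11 + 80 = 91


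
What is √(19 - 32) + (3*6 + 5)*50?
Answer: 1150 + I*√13 ≈ 1150.0 + 3.6056*I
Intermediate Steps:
√(19 - 32) + (3*6 + 5)*50 = √(-13) + (18 + 5)*50 = I*√13 + 23*50 = I*√13 + 1150 = 1150 + I*√13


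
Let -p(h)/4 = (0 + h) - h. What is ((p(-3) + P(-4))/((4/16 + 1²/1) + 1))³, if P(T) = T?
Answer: -4096/729 ≈ -5.6187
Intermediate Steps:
p(h) = 0 (p(h) = -4*((0 + h) - h) = -4*(h - h) = -4*0 = 0)
((p(-3) + P(-4))/((4/16 + 1²/1) + 1))³ = ((0 - 4)/((4/16 + 1²/1) + 1))³ = (-4/((4*(1/16) + 1*1) + 1))³ = (-4/((¼ + 1) + 1))³ = (-4/(5/4 + 1))³ = (-4/9/4)³ = (-4*4/9)³ = (-16/9)³ = -4096/729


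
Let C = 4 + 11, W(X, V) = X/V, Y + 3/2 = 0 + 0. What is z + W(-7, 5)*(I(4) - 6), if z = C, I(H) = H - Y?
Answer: 157/10 ≈ 15.700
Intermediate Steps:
Y = -3/2 (Y = -3/2 + (0 + 0) = -3/2 + 0 = -3/2 ≈ -1.5000)
I(H) = 3/2 + H (I(H) = H - 1*(-3/2) = H + 3/2 = 3/2 + H)
C = 15
z = 15
z + W(-7, 5)*(I(4) - 6) = 15 + (-7/5)*((3/2 + 4) - 6) = 15 + (-7*⅕)*(11/2 - 6) = 15 - 7/5*(-½) = 15 + 7/10 = 157/10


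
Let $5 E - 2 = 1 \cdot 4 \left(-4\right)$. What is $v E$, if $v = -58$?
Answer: $\frac{812}{5} \approx 162.4$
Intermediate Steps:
$E = - \frac{14}{5}$ ($E = \frac{2}{5} + \frac{1 \cdot 4 \left(-4\right)}{5} = \frac{2}{5} + \frac{4 \left(-4\right)}{5} = \frac{2}{5} + \frac{1}{5} \left(-16\right) = \frac{2}{5} - \frac{16}{5} = - \frac{14}{5} \approx -2.8$)
$v E = \left(-58\right) \left(- \frac{14}{5}\right) = \frac{812}{5}$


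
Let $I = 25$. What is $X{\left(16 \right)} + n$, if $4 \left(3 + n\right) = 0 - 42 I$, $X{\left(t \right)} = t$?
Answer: $- \frac{499}{2} \approx -249.5$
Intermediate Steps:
$n = - \frac{531}{2}$ ($n = -3 + \frac{0 - 1050}{4} = -3 + \frac{1}{4} \left(-1050\right) = -3 - \frac{525}{2} = - \frac{531}{2} \approx -265.5$)
$X{\left(16 \right)} + n = 16 - \frac{531}{2} = - \frac{499}{2}$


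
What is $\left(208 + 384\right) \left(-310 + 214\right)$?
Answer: $-56832$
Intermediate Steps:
$\left(208 + 384\right) \left(-310 + 214\right) = 592 \left(-96\right) = -56832$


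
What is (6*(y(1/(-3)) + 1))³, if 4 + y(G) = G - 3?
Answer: -54872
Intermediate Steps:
y(G) = -7 + G (y(G) = -4 + (G - 3) = -4 + (-3 + G) = -7 + G)
(6*(y(1/(-3)) + 1))³ = (6*((-7 + 1/(-3)) + 1))³ = (6*((-7 - ⅓) + 1))³ = (6*(-22/3 + 1))³ = (6*(-19/3))³ = (-38)³ = -54872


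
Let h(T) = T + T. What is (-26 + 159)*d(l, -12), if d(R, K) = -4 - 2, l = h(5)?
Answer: -798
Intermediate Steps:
h(T) = 2*T
l = 10 (l = 2*5 = 10)
d(R, K) = -6
(-26 + 159)*d(l, -12) = (-26 + 159)*(-6) = 133*(-6) = -798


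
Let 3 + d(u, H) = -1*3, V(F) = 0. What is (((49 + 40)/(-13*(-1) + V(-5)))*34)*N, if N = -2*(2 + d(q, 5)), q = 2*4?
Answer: 24208/13 ≈ 1862.2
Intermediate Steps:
q = 8
d(u, H) = -6 (d(u, H) = -3 - 1*3 = -3 - 3 = -6)
N = 8 (N = -2*(2 - 6) = -2*(-4) = 8)
(((49 + 40)/(-13*(-1) + V(-5)))*34)*N = (((49 + 40)/(-13*(-1) + 0))*34)*8 = ((89/(13 + 0))*34)*8 = ((89/13)*34)*8 = (3026/13)*8 = 24208/13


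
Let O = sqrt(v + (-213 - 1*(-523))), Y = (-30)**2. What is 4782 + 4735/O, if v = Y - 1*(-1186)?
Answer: 4782 + 4735*sqrt(599)/1198 ≈ 4878.7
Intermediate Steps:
Y = 900
v = 2086 (v = 900 - 1*(-1186) = 900 + 1186 = 2086)
O = 2*sqrt(599) (O = sqrt(2086 + (-213 - 1*(-523))) = sqrt(2086 + (-213 + 523)) = sqrt(2086 + 310) = sqrt(2396) = 2*sqrt(599) ≈ 48.949)
4782 + 4735/O = 4782 + 4735/((2*sqrt(599))) = 4782 + 4735*(sqrt(599)/1198) = 4782 + 4735*sqrt(599)/1198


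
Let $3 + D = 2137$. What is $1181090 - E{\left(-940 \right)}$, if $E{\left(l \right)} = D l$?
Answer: $3187050$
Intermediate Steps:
$D = 2134$ ($D = -3 + 2137 = 2134$)
$E{\left(l \right)} = 2134 l$
$1181090 - E{\left(-940 \right)} = 1181090 - 2134 \left(-940\right) = 1181090 - -2005960 = 1181090 + 2005960 = 3187050$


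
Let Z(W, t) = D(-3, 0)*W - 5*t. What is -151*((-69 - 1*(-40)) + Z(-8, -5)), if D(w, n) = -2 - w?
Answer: 1812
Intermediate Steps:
Z(W, t) = W - 5*t (Z(W, t) = (-2 - 1*(-3))*W - 5*t = (-2 + 3)*W - 5*t = 1*W - 5*t = W - 5*t)
-151*((-69 - 1*(-40)) + Z(-8, -5)) = -151*((-69 - 1*(-40)) + (-8 - 5*(-5))) = -151*((-69 + 40) + (-8 + 25)) = -151*(-29 + 17) = -151*(-12) = 1812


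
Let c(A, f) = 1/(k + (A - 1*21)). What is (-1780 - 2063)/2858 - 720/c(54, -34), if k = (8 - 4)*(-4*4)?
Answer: 63786717/2858 ≈ 22319.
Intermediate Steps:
k = -64 (k = 4*(-16) = -64)
c(A, f) = 1/(-85 + A) (c(A, f) = 1/(-64 + (A - 1*21)) = 1/(-64 + (A - 21)) = 1/(-64 + (-21 + A)) = 1/(-85 + A))
(-1780 - 2063)/2858 - 720/c(54, -34) = (-1780 - 2063)/2858 - 720/(1/(-85 + 54)) = -3843*1/2858 - 720/(1/(-31)) = -3843/2858 - 720/(-1/31) = -3843/2858 - 720*(-31) = -3843/2858 + 22320 = 63786717/2858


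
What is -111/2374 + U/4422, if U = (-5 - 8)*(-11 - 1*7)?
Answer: 10779/1749638 ≈ 0.0061607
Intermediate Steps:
U = 234 (U = -13*(-11 - 7) = -13*(-18) = 234)
-111/2374 + U/4422 = -111/2374 + 234/4422 = -111*1/2374 + 234*(1/4422) = -111/2374 + 39/737 = 10779/1749638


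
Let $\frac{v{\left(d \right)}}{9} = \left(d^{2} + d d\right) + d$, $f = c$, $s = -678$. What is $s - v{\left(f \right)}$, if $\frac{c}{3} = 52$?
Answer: $-440130$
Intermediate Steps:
$c = 156$ ($c = 3 \cdot 52 = 156$)
$f = 156$
$v{\left(d \right)} = 9 d + 18 d^{2}$ ($v{\left(d \right)} = 9 \left(\left(d^{2} + d d\right) + d\right) = 9 \left(\left(d^{2} + d^{2}\right) + d\right) = 9 \left(2 d^{2} + d\right) = 9 \left(d + 2 d^{2}\right) = 9 d + 18 d^{2}$)
$s - v{\left(f \right)} = -678 - 9 \cdot 156 \left(1 + 2 \cdot 156\right) = -678 - 9 \cdot 156 \left(1 + 312\right) = -678 - 9 \cdot 156 \cdot 313 = -678 - 439452 = -440130$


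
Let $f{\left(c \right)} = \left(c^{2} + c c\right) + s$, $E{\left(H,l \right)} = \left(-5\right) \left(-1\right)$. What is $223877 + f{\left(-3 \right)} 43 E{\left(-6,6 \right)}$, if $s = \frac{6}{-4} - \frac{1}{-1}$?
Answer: $\frac{455279}{2} \approx 2.2764 \cdot 10^{5}$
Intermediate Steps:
$E{\left(H,l \right)} = 5$
$s = - \frac{1}{2}$ ($s = 6 \left(- \frac{1}{4}\right) - -1 = - \frac{3}{2} + 1 = - \frac{1}{2} \approx -0.5$)
$f{\left(c \right)} = - \frac{1}{2} + 2 c^{2}$ ($f{\left(c \right)} = \left(c^{2} + c c\right) - \frac{1}{2} = \left(c^{2} + c^{2}\right) - \frac{1}{2} = 2 c^{2} - \frac{1}{2} = - \frac{1}{2} + 2 c^{2}$)
$223877 + f{\left(-3 \right)} 43 E{\left(-6,6 \right)} = 223877 + \left(- \frac{1}{2} + 2 \left(-3\right)^{2}\right) 43 \cdot 5 = 223877 + \left(- \frac{1}{2} + 2 \cdot 9\right) 43 \cdot 5 = 223877 + \left(- \frac{1}{2} + 18\right) 43 \cdot 5 = 223877 + \frac{35}{2} \cdot 43 \cdot 5 = 223877 + \frac{1505}{2} \cdot 5 = 223877 + \frac{7525}{2} = \frac{455279}{2}$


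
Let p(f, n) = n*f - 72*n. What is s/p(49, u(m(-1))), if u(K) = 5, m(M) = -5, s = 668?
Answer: -668/115 ≈ -5.8087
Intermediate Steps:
p(f, n) = -72*n + f*n (p(f, n) = f*n - 72*n = -72*n + f*n)
s/p(49, u(m(-1))) = 668/((5*(-72 + 49))) = 668/((5*(-23))) = 668/(-115) = 668*(-1/115) = -668/115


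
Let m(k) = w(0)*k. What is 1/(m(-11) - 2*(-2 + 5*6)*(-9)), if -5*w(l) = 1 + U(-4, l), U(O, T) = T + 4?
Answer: 1/515 ≈ 0.0019417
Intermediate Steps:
U(O, T) = 4 + T
w(l) = -1 - l/5 (w(l) = -(1 + (4 + l))/5 = -(5 + l)/5 = -1 - l/5)
m(k) = -k (m(k) = (-1 - ⅕*0)*k = (-1 + 0)*k = -k)
1/(m(-11) - 2*(-2 + 5*6)*(-9)) = 1/(-1*(-11) - 2*(-2 + 5*6)*(-9)) = 1/(11 - 2*(-2 + 30)*(-9)) = 1/(11 - 2*28*(-9)) = 1/(11 - 56*(-9)) = 1/(11 + 504) = 1/515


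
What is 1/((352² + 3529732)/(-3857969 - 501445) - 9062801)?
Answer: -2179707/19754252606125 ≈ -1.1034e-7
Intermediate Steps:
1/((352² + 3529732)/(-3857969 - 501445) - 9062801) = 1/((123904 + 3529732)/(-4359414) - 9062801) = 1/(3653636*(-1/4359414) - 9062801) = 1/(-1826818/2179707 - 9062801) = 1/(-19754252606125/2179707) = -2179707/19754252606125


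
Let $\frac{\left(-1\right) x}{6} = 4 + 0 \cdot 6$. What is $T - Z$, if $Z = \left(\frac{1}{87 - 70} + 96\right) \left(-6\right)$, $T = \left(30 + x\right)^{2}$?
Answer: $\frac{10410}{17} \approx 612.35$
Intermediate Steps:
$x = -24$ ($x = - 6 \left(4 + 0 \cdot 6\right) = - 6 \left(4 + 0\right) = \left(-6\right) 4 = -24$)
$T = 36$ ($T = \left(30 - 24\right)^{2} = 6^{2} = 36$)
$Z = - \frac{9798}{17}$ ($Z = \left(\frac{1}{17} + 96\right) \left(-6\right) = \frac{1633}{17} \left(-6\right) = - \frac{9798}{17} \approx -576.35$)
$T - Z = 36 - - \frac{9798}{17} = 36 + \frac{9798}{17} = \frac{10410}{17}$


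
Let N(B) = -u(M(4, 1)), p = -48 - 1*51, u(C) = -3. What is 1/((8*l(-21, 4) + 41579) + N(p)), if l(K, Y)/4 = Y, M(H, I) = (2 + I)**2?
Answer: 1/41710 ≈ 2.3975e-5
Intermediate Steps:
l(K, Y) = 4*Y
p = -99 (p = -48 - 51 = -99)
N(B) = 3 (N(B) = -1*(-3) = 3)
1/((8*l(-21, 4) + 41579) + N(p)) = 1/((8*(4*4) + 41579) + 3) = 1/((8*16 + 41579) + 3) = 1/((128 + 41579) + 3) = 1/(41707 + 3) = 1/41710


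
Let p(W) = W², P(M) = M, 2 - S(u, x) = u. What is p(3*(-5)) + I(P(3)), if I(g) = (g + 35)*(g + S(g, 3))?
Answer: 301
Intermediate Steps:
S(u, x) = 2 - u
I(g) = 70 + 2*g (I(g) = (g + 35)*(g + (2 - g)) = (35 + g)*2 = 70 + 2*g)
p(3*(-5)) + I(P(3)) = (3*(-5))² + (70 + 2*3) = (-15)² + (70 + 6) = 225 + 76 = 301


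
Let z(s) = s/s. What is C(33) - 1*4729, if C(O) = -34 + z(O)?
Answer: -4762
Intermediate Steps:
z(s) = 1
C(O) = -33 (C(O) = -34 + 1 = -33)
C(33) - 1*4729 = -33 - 1*4729 = -33 - 4729 = -4762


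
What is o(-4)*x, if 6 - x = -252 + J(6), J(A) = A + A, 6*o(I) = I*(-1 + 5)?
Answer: -656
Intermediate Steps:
o(I) = 2*I/3 (o(I) = (I*(-1 + 5))/6 = (I*4)/6 = (4*I)/6 = 2*I/3)
J(A) = 2*A
x = 246 (x = 6 - (-252 + 2*6) = 6 - (-252 + 12) = 6 - 1*(-240) = 6 + 240 = 246)
o(-4)*x = ((⅔)*(-4))*246 = -8/3*246 = -656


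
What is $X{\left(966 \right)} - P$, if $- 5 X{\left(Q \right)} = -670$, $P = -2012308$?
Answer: $2012442$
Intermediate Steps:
$X{\left(Q \right)} = 134$ ($X{\left(Q \right)} = \left(- \frac{1}{5}\right) \left(-670\right) = 134$)
$X{\left(966 \right)} - P = 134 - -2012308 = 134 + 2012308 = 2012442$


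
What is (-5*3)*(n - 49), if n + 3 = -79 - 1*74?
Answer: 3075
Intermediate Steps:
n = -156 (n = -3 + (-79 - 1*74) = -3 + (-79 - 74) = -3 - 153 = -156)
(-5*3)*(n - 49) = (-5*3)*(-156 - 49) = -15*(-205) = 3075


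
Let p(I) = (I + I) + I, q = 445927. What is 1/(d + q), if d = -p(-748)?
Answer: 1/448171 ≈ 2.2313e-6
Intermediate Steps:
p(I) = 3*I (p(I) = 2*I + I = 3*I)
d = 2244 (d = -3*(-748) = -1*(-2244) = 2244)
1/(d + q) = 1/(2244 + 445927) = 1/448171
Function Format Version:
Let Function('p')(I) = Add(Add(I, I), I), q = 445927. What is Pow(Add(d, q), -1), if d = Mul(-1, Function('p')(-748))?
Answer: Rational(1, 448171) ≈ 2.2313e-6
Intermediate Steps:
Function('p')(I) = Mul(3, I) (Function('p')(I) = Add(Mul(2, I), I) = Mul(3, I))
d = 2244 (d = Mul(-1, Mul(3, -748)) = Mul(-1, -2244) = 2244)
Pow(Add(d, q), -1) = Pow(Add(2244, 445927), -1) = Pow(448171, -1) = Rational(1, 448171)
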